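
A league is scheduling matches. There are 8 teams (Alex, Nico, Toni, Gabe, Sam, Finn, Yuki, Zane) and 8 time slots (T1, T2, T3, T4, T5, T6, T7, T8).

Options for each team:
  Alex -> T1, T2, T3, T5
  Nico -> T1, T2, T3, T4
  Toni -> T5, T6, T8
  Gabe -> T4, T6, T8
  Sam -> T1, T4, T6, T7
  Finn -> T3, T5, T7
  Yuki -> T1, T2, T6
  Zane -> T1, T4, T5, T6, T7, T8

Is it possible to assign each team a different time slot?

For example, pair Alex→T2, Nico→T4, Toni→T5, Gabe→T8, Sam→T6, Finn→T3, Yuki→T1, Zane→T7.
Every team is matched, so this is a perfect matching.

Yes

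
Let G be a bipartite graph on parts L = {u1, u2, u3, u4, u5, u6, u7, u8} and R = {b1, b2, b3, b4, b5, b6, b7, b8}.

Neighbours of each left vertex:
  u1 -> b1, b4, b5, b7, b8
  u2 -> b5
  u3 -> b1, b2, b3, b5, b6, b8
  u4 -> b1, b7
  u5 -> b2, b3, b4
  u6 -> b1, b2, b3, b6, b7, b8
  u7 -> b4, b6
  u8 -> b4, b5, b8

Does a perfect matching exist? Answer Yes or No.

Yes

A valid assignment of size 8: u1-b4, u2-b5, u3-b1, u4-b7, u5-b3, u6-b2, u7-b6, u8-b8.
Every left vertex is matched, so this is a perfect matching.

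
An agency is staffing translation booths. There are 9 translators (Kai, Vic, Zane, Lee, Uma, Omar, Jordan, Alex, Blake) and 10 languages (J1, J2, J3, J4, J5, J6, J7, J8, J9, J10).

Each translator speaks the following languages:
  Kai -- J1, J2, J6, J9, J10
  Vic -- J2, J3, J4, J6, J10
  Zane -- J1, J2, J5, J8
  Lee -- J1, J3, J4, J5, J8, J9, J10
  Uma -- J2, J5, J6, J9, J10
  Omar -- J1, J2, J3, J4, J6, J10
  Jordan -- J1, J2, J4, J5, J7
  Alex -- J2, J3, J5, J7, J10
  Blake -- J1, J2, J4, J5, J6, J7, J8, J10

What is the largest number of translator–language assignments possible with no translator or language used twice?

For example, pair Kai-J9, Vic-J4, Zane-J5, Lee-J10, Uma-J2, Omar-J3, Jordan-J1, Alex-J7, Blake-J6.
All 9 translators are matched, so no larger matching exists.

9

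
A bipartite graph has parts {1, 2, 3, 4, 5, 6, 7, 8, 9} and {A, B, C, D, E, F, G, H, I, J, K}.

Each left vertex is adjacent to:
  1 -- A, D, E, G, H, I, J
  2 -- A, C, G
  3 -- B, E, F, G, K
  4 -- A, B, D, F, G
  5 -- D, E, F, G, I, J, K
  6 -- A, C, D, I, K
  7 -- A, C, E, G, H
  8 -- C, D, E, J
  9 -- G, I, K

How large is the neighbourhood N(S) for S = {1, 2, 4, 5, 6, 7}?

11

The union of neighbours of {1, 2, 4, 5, 6, 7} is {A, B, C, D, E, F, G, H, I, J, K}, which has 11 elements.
Since |N(S)| = 11 ≥ |S| = 6, Hall's condition holds for this subset.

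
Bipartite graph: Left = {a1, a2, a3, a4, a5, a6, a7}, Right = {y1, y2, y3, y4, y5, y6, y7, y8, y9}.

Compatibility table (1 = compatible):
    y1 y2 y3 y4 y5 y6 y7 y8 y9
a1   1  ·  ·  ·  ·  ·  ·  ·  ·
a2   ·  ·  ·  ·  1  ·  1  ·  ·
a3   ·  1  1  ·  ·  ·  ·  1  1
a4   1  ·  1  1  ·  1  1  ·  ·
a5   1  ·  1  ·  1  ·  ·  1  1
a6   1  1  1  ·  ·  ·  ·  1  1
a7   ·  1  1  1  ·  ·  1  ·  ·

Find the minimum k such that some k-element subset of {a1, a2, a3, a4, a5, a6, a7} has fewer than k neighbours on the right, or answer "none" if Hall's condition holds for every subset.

none

A matching saturating every left vertex exists, for instance a1→y1, a2→y7, a3→y8, a4→y6, a5→y5, a6→y9, a7→y3.
By Hall's marriage theorem, this means |N(S)| ≥ |S| for every subset S, so no violating subset exists.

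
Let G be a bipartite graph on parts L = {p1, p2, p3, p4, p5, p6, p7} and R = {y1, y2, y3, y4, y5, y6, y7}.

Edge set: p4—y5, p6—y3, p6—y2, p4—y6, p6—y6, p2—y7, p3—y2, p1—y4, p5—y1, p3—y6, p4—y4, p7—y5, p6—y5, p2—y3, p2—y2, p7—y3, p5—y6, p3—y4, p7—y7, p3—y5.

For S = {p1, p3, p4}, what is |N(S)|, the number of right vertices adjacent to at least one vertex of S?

4

The union of neighbours of {p1, p3, p4} is {y2, y4, y5, y6}, which has 4 elements.
Since |N(S)| = 4 ≥ |S| = 3, Hall's condition holds for this subset.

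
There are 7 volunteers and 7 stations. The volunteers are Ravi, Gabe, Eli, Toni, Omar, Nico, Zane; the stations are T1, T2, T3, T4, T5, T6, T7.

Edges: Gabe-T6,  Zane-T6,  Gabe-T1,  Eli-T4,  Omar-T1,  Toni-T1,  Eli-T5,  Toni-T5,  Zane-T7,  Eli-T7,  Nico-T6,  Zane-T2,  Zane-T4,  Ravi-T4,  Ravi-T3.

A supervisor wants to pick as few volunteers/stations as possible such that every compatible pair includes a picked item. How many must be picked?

6

{Ravi, Eli, Toni, Zane, T1, T6} is a vertex cover of size 6: every edge has an endpoint in this set.
No smaller cover exists because Ravi–T3, Gabe–T6, Eli–T4, Toni–T5, Omar–T1, Zane–T7 is a matching of size 6, and a cover must include an endpoint of each of these disjoint edges (König's theorem).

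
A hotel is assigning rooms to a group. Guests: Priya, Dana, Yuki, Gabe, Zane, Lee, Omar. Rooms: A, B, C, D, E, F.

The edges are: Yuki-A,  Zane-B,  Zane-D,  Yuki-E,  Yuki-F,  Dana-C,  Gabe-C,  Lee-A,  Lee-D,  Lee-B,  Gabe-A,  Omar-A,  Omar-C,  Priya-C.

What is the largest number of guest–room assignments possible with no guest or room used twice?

5

For example, pair Priya–C, Yuki–E, Gabe–A, Zane–D, Lee–B.
The set {Priya, Dana, Gabe, Omar} has only 2 neighbours ({A, C}), so by Hall's theorem at most 5 of the 7 guests can be matched.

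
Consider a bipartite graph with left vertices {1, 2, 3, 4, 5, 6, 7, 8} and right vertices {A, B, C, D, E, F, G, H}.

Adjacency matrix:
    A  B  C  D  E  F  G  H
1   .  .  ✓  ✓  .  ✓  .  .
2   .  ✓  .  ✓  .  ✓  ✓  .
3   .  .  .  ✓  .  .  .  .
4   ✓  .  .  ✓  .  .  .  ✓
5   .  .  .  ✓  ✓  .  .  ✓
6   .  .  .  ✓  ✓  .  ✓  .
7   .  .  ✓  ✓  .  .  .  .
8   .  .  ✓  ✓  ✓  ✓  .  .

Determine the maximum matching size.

8

A valid assignment of size 8: 1-F, 2-B, 3-D, 4-A, 5-H, 6-G, 7-C, 8-E.
This saturates every left vertex, so 8 is the maximum.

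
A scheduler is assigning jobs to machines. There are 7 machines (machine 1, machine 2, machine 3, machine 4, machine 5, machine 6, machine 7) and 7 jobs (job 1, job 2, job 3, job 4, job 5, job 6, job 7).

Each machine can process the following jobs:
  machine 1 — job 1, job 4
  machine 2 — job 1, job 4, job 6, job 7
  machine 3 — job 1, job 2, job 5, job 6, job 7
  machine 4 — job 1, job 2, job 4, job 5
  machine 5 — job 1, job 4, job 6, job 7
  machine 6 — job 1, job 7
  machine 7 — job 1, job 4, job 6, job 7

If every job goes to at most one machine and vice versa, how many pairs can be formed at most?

For example, pair machine 1→job 4, machine 2→job 6, machine 3→job 5, machine 4→job 2, machine 5→job 7, machine 6→job 1.
The set {machine 1, machine 2, machine 5, machine 6, machine 7} has only 4 neighbours ({job 1, job 4, job 6, job 7}), so by Hall's theorem at most 6 of the 7 machines can be matched.

6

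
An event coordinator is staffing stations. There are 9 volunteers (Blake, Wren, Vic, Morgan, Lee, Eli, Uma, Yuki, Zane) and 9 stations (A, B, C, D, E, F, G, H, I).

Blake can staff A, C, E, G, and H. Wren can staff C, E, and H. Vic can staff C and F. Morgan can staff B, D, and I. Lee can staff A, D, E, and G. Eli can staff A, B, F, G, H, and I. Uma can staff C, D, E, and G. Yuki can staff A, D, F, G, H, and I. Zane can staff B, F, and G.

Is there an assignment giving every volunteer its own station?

One maximum matching: Blake-G, Wren-H, Vic-F, Morgan-D, Lee-E, Eli-I, Uma-C, Yuki-A, Zane-B.
All 9 volunteers are covered.

Yes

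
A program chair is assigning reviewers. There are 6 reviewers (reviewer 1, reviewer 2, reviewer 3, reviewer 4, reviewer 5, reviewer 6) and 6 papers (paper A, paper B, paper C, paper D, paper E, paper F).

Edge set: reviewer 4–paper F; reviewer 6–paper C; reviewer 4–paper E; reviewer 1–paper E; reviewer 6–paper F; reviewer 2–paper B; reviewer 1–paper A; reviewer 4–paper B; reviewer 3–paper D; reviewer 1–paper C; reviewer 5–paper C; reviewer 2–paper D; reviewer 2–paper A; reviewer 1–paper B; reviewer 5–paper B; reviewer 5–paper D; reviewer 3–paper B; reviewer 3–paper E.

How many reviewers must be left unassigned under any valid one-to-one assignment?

0

One maximum matching: reviewer 1-paper E, reviewer 2-paper A, reviewer 3-paper B, reviewer 4-paper F, reviewer 5-paper D, reviewer 6-paper C.
This saturates every reviewer, so 6 is the maximum.
That matches 6 of the 6, leaving 0 unmatched; no matching can do better.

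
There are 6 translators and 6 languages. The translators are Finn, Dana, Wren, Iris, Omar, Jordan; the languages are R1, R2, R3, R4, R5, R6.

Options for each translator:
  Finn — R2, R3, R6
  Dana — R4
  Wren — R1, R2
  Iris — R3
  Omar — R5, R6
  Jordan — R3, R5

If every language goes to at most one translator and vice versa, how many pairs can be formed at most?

6

For example, pair Finn-R2, Dana-R4, Wren-R1, Iris-R3, Omar-R6, Jordan-R5.
All 6 translators are matched, so no larger matching exists.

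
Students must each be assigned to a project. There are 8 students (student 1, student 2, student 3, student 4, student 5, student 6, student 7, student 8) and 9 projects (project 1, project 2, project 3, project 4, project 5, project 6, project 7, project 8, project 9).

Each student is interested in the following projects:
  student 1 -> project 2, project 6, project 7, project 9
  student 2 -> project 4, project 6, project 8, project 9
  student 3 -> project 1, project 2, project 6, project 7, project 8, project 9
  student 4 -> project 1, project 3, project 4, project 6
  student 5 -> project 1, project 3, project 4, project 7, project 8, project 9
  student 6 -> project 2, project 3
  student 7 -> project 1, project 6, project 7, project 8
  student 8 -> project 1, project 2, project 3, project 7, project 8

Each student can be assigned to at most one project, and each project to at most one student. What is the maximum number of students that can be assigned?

A valid assignment of size 8: student 1→project 9, student 2→project 4, student 3→project 6, student 4→project 1, student 5→project 7, student 6→project 2, student 7→project 8, student 8→project 3.
This saturates every student, so 8 is the maximum.

8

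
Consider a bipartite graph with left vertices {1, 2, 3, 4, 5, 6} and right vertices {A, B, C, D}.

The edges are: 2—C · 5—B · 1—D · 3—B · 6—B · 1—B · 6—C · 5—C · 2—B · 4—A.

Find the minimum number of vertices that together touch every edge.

{1, 4, B, C} is a vertex cover of size 4: every edge has an endpoint in this set.
No smaller cover exists because 1–D, 2–C, 3–B, 4–A is a matching of size 4, and a cover must include an endpoint of each of these disjoint edges (König's theorem).

4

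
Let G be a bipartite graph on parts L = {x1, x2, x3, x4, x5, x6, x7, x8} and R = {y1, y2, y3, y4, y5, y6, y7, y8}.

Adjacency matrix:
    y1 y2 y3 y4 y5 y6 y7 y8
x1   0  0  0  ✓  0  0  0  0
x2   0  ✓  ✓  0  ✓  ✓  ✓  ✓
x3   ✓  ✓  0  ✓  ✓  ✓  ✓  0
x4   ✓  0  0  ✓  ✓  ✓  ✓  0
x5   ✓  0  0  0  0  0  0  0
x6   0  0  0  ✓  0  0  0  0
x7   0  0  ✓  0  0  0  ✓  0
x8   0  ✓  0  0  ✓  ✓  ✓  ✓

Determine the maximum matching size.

A valid assignment of size 7: x1→y4, x2→y6, x3→y2, x4→y5, x5→y1, x7→y3, x8→y7.
The set {x1, x6} has only 1 neighbour ({y4}), so by Hall's theorem at most 7 of the 8 left vertices can be matched.

7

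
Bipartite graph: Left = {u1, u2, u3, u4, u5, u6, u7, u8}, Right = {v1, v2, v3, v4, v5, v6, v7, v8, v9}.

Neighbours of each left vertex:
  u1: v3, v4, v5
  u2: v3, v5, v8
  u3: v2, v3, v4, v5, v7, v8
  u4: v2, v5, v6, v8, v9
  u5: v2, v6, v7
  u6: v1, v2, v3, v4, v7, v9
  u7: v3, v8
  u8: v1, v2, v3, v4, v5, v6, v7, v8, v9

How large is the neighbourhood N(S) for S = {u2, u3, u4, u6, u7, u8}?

9

The union of neighbours of {u2, u3, u4, u6, u7, u8} is {v1, v2, v3, v4, v5, v6, v7, v8, v9}, which has 9 elements.
Since |N(S)| = 9 ≥ |S| = 6, Hall's condition holds for this subset.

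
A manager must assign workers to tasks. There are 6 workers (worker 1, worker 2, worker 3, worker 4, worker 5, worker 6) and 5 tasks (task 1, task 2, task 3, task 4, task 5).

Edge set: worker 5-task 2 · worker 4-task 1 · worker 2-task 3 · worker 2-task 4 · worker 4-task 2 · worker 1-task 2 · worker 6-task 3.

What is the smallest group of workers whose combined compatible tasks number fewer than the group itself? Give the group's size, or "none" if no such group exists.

Take S = {worker 3}. Its neighbourhood is {}, so |N(S)| = 0 < |S| = 1.

1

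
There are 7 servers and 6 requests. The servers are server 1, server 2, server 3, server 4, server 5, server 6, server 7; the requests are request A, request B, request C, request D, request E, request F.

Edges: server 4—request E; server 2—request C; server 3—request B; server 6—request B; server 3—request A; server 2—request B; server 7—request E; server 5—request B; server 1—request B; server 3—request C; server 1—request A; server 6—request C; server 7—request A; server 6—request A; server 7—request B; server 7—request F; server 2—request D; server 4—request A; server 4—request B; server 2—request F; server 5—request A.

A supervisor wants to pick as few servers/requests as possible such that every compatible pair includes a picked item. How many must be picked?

6

{server 2, server 4, server 7, request A, request B, request C} is a vertex cover of size 6: every edge has an endpoint in this set.
No smaller cover exists because server 1–request B, server 2–request D, server 3–request C, server 4–request E, server 5–request A, server 7–request F is a matching of size 6, and a cover must include an endpoint of each of these disjoint edges (König's theorem).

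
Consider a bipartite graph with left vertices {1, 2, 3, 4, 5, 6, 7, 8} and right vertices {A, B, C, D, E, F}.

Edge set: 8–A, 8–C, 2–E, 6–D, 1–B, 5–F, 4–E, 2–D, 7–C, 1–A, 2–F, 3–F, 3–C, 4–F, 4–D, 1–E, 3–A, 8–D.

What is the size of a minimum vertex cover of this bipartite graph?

{1, A, C, D, E, F} is a vertex cover of size 6: every edge has an endpoint in this set.
No smaller cover exists because 1–B, 2–D, 3–A, 4–E, 5–F, 7–C is a matching of size 6, and a cover must include an endpoint of each of these disjoint edges (König's theorem).

6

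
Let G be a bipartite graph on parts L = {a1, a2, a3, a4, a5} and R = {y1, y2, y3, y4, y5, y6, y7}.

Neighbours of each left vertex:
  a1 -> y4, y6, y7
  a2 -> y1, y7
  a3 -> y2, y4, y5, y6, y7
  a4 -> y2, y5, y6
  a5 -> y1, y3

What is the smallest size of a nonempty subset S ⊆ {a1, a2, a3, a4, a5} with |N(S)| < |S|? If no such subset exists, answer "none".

none

A matching saturating every left vertex exists, for instance a1→y4, a2→y1, a3→y7, a4→y2, a5→y3.
By Hall's marriage theorem, this means |N(S)| ≥ |S| for every subset S, so no violating subset exists.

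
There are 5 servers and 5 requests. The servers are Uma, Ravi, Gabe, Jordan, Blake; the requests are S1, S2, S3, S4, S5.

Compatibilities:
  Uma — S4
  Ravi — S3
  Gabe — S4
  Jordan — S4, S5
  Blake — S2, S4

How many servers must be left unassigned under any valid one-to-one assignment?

For example, pair Uma-S4, Ravi-S3, Jordan-S5, Blake-S2.
The set {Uma, Gabe} has only 1 neighbour ({S4}), so by Hall's theorem at most 4 of the 5 servers can be matched.
That matches 4 of the 5, leaving 1 unmatched; no matching can do better.

1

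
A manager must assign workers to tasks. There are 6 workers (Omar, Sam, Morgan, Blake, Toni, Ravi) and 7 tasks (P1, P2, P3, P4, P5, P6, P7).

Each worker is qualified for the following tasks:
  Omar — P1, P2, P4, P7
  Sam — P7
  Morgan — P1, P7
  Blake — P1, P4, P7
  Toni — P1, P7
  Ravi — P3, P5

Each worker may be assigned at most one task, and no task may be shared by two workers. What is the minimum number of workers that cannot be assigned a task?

1

A valid assignment of size 5: Omar-P2, Sam-P7, Morgan-P1, Blake-P4, Ravi-P5.
The set {Sam, Morgan, Toni} has only 2 neighbours ({P1, P7}), so by Hall's theorem at most 5 of the 6 workers can be matched.
That matches 5 of the 6, leaving 1 unmatched; no matching can do better.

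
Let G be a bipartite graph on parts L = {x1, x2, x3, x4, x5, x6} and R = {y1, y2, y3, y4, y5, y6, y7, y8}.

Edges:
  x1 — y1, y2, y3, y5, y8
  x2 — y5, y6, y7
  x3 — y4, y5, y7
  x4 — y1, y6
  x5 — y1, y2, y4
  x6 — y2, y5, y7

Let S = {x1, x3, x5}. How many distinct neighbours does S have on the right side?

The union of neighbours of {x1, x3, x5} is {y1, y2, y3, y4, y5, y7, y8}, which has 7 elements.
Since |N(S)| = 7 ≥ |S| = 3, Hall's condition holds for this subset.

7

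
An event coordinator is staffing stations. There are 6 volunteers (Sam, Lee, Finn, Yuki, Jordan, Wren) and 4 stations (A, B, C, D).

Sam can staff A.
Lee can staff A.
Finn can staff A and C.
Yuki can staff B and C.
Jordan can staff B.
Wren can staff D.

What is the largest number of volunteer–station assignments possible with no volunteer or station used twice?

A valid assignment of size 4: Sam→A, Finn→C, Yuki→B, Wren→D.
The set {Sam, Lee, Finn, Yuki, Jordan} has only 3 neighbours ({A, B, C}), so by Hall's theorem at most 4 of the 6 volunteers can be matched.

4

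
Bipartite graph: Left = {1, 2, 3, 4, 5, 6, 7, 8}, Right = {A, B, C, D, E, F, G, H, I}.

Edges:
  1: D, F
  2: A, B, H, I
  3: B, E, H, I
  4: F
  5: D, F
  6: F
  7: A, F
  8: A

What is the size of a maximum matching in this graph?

One maximum matching: 1-D, 2-I, 3-B, 4-F, 7-A.
The set {1, 4, 5, 6, 7, 8} has only 3 neighbours ({A, D, F}), so by Hall's theorem at most 5 of the 8 left vertices can be matched.

5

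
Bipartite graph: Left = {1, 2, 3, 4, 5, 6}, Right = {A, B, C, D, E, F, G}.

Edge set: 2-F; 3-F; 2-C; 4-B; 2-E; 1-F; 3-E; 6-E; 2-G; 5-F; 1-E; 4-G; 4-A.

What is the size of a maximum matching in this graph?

4

One maximum matching: 1–F, 2–C, 3–E, 4–B.
The set {1, 3, 5, 6} has only 2 neighbours ({E, F}), so by Hall's theorem at most 4 of the 6 left vertices can be matched.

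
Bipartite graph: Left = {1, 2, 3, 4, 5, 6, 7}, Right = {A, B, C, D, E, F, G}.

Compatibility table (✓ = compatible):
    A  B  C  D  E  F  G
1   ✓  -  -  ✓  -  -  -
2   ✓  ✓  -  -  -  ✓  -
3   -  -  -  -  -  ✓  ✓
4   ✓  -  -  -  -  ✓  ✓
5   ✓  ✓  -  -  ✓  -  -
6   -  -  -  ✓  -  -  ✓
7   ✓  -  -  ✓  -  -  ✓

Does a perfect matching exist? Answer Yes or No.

The set {1, 3, 4, 6, 7} has only 4 neighbours ({A, D, F, G}), so by Hall's theorem at most 6 of the 7 left vertices can be matched.
Hence no matching covers every left vertex.

No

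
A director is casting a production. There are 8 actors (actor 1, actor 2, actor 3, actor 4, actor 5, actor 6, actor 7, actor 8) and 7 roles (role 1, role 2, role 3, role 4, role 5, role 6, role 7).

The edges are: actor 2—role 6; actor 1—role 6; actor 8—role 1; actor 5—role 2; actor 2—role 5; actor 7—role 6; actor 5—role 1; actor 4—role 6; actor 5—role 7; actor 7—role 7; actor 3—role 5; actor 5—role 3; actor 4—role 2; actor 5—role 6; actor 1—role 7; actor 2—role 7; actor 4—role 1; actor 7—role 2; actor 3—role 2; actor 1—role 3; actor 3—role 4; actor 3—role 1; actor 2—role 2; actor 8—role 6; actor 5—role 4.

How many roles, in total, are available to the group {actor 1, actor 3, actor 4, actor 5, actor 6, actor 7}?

7

The union of neighbours of {actor 1, actor 3, actor 4, actor 5, actor 6, actor 7} is {role 1, role 2, role 3, role 4, role 5, role 6, role 7}, which has 7 elements.
Since |N(S)| = 7 ≥ |S| = 6, Hall's condition holds for this subset.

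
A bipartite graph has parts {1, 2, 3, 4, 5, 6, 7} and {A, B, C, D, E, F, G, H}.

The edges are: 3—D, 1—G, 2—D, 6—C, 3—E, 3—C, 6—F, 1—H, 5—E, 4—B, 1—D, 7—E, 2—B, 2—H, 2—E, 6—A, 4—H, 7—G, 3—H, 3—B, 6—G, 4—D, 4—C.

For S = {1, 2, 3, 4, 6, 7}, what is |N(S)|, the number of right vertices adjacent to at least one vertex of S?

8

The union of neighbours of {1, 2, 3, 4, 6, 7} is {A, B, C, D, E, F, G, H}, which has 8 elements.
Since |N(S)| = 8 ≥ |S| = 6, Hall's condition holds for this subset.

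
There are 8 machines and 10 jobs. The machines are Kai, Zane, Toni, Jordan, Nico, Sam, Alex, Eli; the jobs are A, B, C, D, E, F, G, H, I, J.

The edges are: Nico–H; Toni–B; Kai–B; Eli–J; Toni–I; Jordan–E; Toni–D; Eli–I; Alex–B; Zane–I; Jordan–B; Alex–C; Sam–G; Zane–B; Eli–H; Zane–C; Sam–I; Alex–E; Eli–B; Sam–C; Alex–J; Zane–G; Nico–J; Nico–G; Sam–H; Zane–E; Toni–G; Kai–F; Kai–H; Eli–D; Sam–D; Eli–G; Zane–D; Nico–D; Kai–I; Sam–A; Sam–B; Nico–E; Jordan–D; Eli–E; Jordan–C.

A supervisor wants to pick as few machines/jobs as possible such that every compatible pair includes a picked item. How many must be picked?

8

A maximum matching has 8 edges (e.g. Kai–F, Zane–D, Toni–B, Jordan–C, Nico–G, Sam–A, Alex–E, Eli–J).
By König's theorem the minimum vertex cover has the same size. One such cover is {Kai, Zane, Toni, Jordan, Nico, Sam, Alex, Eli}.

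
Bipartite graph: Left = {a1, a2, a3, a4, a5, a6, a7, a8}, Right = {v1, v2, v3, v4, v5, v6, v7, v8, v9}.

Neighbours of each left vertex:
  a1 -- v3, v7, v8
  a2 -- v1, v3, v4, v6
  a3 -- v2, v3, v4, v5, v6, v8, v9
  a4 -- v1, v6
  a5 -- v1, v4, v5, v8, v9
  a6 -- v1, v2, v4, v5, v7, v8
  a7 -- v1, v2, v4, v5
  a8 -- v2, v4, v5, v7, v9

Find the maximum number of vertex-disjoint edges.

For example, pair a1→v7, a2→v4, a3→v3, a4→v6, a5→v5, a6→v8, a7→v1, a8→v2.
All 8 left vertices are matched, so no larger matching exists.

8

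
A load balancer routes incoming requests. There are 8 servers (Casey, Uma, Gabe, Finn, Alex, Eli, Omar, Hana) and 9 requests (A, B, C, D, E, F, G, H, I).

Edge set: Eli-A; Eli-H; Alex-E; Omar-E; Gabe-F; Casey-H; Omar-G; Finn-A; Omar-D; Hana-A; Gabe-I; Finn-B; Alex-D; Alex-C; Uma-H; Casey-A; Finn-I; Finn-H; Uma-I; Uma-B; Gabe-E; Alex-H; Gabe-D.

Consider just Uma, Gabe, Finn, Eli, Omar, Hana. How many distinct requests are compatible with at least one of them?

8

The union of neighbours of {Uma, Gabe, Finn, Eli, Omar, Hana} is {A, B, D, E, F, G, H, I}, which has 8 elements.
Since |N(S)| = 8 ≥ |S| = 6, Hall's condition holds for this subset.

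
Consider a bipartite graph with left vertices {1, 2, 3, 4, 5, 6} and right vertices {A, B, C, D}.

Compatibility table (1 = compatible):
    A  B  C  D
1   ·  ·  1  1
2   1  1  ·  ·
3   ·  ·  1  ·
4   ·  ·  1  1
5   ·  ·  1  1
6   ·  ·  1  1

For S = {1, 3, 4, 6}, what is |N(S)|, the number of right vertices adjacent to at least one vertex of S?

2

The union of neighbours of {1, 3, 4, 6} is {C, D}, which has 2 elements.
Since |N(S)| = 2 < |S| = 4, Hall's condition fails for this subset.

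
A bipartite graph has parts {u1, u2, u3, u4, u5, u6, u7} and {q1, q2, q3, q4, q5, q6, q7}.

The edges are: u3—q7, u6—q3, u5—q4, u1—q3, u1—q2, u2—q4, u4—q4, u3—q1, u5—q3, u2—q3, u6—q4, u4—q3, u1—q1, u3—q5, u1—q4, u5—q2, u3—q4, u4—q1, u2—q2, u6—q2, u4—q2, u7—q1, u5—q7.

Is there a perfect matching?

No

The set {u1, u2, u4, u6, u7} has only 4 neighbours ({q1, q2, q3, q4}), so by Hall's theorem at most 6 of the 7 left vertices can be matched.
Hence no matching covers every left vertex.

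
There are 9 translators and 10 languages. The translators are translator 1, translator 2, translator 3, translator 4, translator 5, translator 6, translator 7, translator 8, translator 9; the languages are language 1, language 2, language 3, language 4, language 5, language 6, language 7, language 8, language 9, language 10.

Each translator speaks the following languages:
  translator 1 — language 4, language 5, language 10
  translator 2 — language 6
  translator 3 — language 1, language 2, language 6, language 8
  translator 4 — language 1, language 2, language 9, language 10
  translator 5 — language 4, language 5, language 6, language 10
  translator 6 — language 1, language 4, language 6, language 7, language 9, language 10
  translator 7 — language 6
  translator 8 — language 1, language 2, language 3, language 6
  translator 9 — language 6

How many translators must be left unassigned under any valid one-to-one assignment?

2

A valid assignment of size 7: translator 1-language 5, translator 2-language 6, translator 3-language 8, translator 4-language 9, translator 5-language 4, translator 6-language 10, translator 8-language 2.
The set {translator 2, translator 7, translator 9} has only 1 neighbour ({language 6}), so by Hall's theorem at most 7 of the 9 translators can be matched.
That matches 7 of the 9, leaving 2 unmatched; no matching can do better.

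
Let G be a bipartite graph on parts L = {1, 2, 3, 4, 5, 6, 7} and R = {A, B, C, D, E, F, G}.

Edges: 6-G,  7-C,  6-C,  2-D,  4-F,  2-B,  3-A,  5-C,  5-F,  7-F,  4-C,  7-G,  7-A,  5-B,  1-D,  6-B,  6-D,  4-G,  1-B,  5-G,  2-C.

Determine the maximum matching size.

A valid assignment of size 6: 1-D, 2-C, 3-A, 4-G, 5-F, 6-B.
The set {1, 2, 3, 4, 5, 6, 7} has only 6 neighbours ({A, B, C, D, F, G}), so by Hall's theorem at most 6 of the 7 left vertices can be matched.

6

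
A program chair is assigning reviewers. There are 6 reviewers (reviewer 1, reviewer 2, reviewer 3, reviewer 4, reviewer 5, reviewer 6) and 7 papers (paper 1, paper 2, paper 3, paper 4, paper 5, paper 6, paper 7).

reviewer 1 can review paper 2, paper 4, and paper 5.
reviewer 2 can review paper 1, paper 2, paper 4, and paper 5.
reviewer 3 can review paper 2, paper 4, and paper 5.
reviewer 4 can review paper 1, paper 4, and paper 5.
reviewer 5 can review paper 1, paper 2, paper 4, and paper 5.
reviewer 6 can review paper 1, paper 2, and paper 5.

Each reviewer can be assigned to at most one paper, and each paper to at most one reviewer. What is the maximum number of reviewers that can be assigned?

4

One maximum matching: reviewer 1–paper 5, reviewer 2–paper 1, reviewer 3–paper 2, reviewer 4–paper 4.
The set {reviewer 1, reviewer 2, reviewer 3, reviewer 4, reviewer 5, reviewer 6} has only 4 neighbours ({paper 1, paper 2, paper 4, paper 5}), so by Hall's theorem at most 4 of the 6 reviewers can be matched.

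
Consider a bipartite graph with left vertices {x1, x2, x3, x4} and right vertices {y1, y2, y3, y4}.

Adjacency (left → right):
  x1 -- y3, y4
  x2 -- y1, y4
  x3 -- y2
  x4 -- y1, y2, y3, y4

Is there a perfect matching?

One maximum matching: x1-y4, x2-y1, x3-y2, x4-y3.
All 4 left vertices are covered.

Yes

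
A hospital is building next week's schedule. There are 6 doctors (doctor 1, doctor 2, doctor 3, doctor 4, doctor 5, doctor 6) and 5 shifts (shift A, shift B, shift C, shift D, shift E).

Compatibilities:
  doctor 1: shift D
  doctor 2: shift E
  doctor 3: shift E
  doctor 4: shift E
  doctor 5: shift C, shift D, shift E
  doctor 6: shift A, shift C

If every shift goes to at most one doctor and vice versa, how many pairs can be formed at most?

A valid assignment of size 4: doctor 1–shift D, doctor 2–shift E, doctor 5–shift C, doctor 6–shift A.
The set {doctor 2, doctor 3, doctor 4} has only 1 neighbour ({shift E}), so by Hall's theorem at most 4 of the 6 doctors can be matched.

4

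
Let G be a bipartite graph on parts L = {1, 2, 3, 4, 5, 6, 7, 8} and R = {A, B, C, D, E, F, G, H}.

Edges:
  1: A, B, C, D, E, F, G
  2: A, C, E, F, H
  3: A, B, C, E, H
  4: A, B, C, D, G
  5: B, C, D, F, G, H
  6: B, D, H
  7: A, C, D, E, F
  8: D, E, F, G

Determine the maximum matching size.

8

A valid assignment of size 8: 1→C, 2→H, 3→A, 4→B, 5→G, 6→D, 7→F, 8→E.
This saturates every left vertex, so 8 is the maximum.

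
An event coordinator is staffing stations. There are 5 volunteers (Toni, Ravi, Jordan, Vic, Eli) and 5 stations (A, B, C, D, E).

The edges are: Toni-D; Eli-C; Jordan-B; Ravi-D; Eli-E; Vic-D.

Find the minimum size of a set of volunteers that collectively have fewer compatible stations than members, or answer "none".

Take S = {Toni, Ravi}. Its neighbourhood is {D}, so |N(S)| = 1 < |S| = 2.
No single vertex violates Hall's condition since each has at least one neighbour, so 2 is the minimum.

2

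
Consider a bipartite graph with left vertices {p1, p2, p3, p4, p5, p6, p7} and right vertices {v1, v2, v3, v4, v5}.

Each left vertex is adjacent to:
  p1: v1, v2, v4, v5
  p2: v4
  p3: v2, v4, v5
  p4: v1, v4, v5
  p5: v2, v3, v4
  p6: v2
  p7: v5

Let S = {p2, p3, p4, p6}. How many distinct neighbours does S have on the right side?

4

The union of neighbours of {p2, p3, p4, p6} is {v1, v2, v4, v5}, which has 4 elements.
Since |N(S)| = 4 ≥ |S| = 4, Hall's condition holds for this subset.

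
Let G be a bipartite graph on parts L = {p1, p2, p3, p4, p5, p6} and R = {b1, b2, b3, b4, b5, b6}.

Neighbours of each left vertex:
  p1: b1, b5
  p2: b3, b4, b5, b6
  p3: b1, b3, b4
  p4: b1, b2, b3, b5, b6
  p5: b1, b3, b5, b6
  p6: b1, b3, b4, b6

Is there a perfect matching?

A valid assignment of size 6: p1→b5, p2→b4, p3→b1, p4→b2, p5→b6, p6→b3.
All 6 left vertices are covered.

Yes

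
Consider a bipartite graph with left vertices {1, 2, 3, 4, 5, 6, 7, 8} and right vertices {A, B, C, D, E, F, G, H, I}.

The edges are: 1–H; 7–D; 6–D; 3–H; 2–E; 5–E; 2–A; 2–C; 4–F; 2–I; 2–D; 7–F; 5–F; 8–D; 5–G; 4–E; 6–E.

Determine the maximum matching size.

For example, pair 1-H, 2-A, 4-E, 5-G, 6-D, 7-F.
The set {1, 3, 4, 6, 7, 8} has only 4 neighbours ({D, E, F, H}), so by Hall's theorem at most 6 of the 8 left vertices can be matched.

6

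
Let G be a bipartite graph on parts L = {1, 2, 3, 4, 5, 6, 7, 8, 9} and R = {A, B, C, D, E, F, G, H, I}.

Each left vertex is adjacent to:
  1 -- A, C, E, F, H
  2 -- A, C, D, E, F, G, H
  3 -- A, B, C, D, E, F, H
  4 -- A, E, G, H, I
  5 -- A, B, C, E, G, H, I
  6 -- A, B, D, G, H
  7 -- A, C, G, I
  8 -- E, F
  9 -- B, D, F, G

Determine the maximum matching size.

A valid assignment of size 9: 1→C, 2→H, 3→A, 4→I, 5→E, 6→D, 7→G, 8→F, 9→B.
All 9 left vertices are matched, so no larger matching exists.

9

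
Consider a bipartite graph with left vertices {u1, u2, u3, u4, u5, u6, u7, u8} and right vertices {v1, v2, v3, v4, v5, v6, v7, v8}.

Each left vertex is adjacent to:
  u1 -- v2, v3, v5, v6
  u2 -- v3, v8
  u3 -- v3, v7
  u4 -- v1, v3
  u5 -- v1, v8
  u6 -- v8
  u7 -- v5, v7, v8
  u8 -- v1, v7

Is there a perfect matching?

The set {u2, u3, u4, u5, u6, u8} has only 4 neighbours ({v1, v3, v7, v8}), so by Hall's theorem at most 6 of the 8 left vertices can be matched.
Hence no matching covers every left vertex.

No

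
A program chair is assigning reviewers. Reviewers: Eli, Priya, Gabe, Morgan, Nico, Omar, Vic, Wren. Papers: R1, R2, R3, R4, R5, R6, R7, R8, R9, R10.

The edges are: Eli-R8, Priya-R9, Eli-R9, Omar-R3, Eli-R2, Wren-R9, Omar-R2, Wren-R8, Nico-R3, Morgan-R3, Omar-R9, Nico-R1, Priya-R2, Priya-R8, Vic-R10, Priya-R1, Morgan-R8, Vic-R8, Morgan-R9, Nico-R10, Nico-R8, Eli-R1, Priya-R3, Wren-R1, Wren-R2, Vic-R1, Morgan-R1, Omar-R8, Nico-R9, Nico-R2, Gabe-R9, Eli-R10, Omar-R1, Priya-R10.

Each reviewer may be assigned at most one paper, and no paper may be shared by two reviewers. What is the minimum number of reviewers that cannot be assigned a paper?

For example, pair Eli–R1, Priya–R10, Gabe–R9, Morgan–R8, Nico–R2, Omar–R3.
The set {Eli, Priya, Gabe, Morgan, Nico, Omar, Vic, Wren} has only 6 neighbours ({R1, R10, R2, R3, R8, R9}), so by Hall's theorem at most 6 of the 8 reviewers can be matched.
That matches 6 of the 8, leaving 2 unmatched; no matching can do better.

2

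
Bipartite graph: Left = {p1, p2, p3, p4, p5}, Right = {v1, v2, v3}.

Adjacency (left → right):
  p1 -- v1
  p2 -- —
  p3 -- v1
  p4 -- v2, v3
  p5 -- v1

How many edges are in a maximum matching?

2

One maximum matching: p1–v1, p4–v2.
The set {p1, p2, p3, p5} has only 1 neighbour ({v1}), so by Hall's theorem at most 2 of the 5 left vertices can be matched.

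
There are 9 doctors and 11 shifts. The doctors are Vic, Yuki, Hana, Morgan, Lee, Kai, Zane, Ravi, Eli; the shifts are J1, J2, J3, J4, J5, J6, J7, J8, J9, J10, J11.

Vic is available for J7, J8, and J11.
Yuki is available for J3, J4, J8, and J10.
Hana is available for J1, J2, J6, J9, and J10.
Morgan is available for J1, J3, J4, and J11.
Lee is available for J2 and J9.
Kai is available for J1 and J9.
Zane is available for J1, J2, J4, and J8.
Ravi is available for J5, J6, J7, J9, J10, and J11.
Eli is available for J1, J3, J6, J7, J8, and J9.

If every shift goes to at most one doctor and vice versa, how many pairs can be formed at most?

One maximum matching: Vic–J7, Yuki–J3, Hana–J10, Morgan–J11, Lee–J2, Kai–J1, Zane–J8, Ravi–J9, Eli–J6.
This saturates every doctor, so 9 is the maximum.

9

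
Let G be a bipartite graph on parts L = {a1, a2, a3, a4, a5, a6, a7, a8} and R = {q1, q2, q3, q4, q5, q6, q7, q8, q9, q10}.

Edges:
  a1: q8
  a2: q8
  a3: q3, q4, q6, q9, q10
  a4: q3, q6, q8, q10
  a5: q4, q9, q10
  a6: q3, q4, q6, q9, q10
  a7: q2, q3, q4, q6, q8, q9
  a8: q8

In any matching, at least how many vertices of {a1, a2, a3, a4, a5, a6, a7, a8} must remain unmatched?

2

One maximum matching: a1→q8, a3→q4, a4→q3, a5→q10, a6→q6, a7→q9.
The set {a1, a2, a8} has only 1 neighbour ({q8}), so by Hall's theorem at most 6 of the 8 left vertices can be matched.
That matches 6 of the 8, leaving 2 unmatched; no matching can do better.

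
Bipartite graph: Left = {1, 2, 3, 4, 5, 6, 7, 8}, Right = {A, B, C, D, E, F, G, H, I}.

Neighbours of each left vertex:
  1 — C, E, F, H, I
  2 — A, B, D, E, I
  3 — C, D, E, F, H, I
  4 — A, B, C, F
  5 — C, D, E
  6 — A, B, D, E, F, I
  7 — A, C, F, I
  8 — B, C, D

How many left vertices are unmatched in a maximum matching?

0

A valid assignment of size 8: 1–E, 2–A, 3–H, 4–F, 5–C, 6–D, 7–I, 8–B.
All 8 left vertices are matched, so no larger matching exists.
That matches 8 of the 8, leaving 0 unmatched; no matching can do better.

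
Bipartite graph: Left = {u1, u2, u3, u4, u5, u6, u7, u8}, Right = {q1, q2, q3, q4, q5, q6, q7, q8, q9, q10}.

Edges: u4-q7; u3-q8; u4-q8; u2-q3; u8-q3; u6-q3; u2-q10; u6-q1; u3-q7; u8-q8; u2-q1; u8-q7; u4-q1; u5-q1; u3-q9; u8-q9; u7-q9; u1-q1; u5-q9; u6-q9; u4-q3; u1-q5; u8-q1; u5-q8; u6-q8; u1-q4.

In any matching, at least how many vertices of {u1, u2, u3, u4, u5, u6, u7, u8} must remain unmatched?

One maximum matching: u1-q4, u2-q10, u3-q7, u4-q1, u5-q8, u6-q3, u7-q9.
The set {u3, u4, u5, u6, u7, u8} has only 5 neighbours ({q1, q3, q7, q8, q9}), so by Hall's theorem at most 7 of the 8 left vertices can be matched.
That matches 7 of the 8, leaving 1 unmatched; no matching can do better.

1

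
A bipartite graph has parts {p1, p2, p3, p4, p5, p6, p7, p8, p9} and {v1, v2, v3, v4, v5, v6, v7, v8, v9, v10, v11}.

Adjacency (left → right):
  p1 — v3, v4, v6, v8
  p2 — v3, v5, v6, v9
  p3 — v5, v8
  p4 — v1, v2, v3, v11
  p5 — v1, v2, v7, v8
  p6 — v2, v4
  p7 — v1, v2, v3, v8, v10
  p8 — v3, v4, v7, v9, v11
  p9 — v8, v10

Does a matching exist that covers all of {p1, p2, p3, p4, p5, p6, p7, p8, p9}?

Yes

A valid assignment of size 9: p1-v4, p2-v6, p3-v8, p4-v1, p5-v7, p6-v2, p7-v3, p8-v11, p9-v10.
Every left vertex is matched, so this matching saturates all of them.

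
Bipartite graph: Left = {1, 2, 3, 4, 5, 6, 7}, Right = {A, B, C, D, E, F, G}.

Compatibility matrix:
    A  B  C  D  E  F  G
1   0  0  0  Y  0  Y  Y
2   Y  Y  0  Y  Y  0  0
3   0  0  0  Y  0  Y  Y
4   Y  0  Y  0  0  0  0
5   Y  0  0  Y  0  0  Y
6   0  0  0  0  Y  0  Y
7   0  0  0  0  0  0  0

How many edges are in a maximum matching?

A valid assignment of size 6: 1-D, 2-B, 3-F, 4-C, 5-G, 6-E.
The set {7} has only 0 neighbours (∅), so by Hall's theorem at most 6 of the 7 left vertices can be matched.

6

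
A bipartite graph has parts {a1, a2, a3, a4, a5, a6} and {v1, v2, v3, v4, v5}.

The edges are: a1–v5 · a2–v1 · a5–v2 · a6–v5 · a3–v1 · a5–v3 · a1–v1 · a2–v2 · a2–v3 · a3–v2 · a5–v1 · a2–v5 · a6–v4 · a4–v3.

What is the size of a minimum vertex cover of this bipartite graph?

A maximum matching has 5 edges (e.g. a1–v5, a2–v1, a3–v2, a4–v3, a6–v4).
By König's theorem the minimum vertex cover has the same size. One such cover is {a6, v1, v2, v3, v5}.

5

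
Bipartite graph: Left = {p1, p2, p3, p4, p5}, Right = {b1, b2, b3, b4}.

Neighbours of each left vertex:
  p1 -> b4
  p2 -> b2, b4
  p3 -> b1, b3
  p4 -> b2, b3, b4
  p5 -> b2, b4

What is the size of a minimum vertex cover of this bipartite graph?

4

{p3, p4, b2, b4} is a vertex cover of size 4: every edge has an endpoint in this set.
No smaller cover exists because p1–b4, p2–b2, p3–b1, p4–b3 is a matching of size 4, and a cover must include an endpoint of each of these disjoint edges (König's theorem).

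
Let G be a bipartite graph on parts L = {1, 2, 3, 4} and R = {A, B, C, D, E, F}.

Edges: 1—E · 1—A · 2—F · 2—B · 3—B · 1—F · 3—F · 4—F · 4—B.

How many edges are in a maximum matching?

3

One maximum matching: 1–E, 2–F, 3–B.
The set {2, 3, 4} has only 2 neighbours ({B, F}), so by Hall's theorem at most 3 of the 4 left vertices can be matched.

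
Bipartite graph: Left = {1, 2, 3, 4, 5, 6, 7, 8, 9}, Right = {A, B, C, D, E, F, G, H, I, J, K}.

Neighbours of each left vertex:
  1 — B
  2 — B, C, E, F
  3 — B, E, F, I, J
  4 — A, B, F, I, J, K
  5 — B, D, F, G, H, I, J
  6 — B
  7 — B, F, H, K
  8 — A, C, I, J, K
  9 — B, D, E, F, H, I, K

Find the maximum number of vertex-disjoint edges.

For example, pair 1-B, 2-C, 3-E, 4-A, 5-G, 7-F, 8-J, 9-K.
The set {1, 6} has only 1 neighbour ({B}), so by Hall's theorem at most 8 of the 9 left vertices can be matched.

8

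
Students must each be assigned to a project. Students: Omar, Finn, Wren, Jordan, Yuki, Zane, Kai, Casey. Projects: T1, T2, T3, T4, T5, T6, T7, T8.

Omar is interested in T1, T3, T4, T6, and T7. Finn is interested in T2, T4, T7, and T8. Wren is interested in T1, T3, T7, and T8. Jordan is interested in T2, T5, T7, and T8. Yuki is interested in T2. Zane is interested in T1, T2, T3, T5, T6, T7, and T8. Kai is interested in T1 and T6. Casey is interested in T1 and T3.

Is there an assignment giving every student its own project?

A valid assignment of size 8: Omar-T3, Finn-T4, Wren-T8, Jordan-T7, Yuki-T2, Zane-T5, Kai-T6, Casey-T1.
All 8 students are covered.

Yes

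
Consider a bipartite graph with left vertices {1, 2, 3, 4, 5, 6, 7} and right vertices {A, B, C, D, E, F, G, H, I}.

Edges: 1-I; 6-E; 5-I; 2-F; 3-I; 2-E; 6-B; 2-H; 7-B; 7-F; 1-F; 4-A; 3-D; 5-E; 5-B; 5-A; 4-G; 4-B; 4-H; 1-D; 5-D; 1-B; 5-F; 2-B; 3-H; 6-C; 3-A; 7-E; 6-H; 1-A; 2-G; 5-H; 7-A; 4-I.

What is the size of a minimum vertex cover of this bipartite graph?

{1, 2, 3, 4, 5, 6, 7} is a vertex cover of size 7: every edge has an endpoint in this set.
No smaller cover exists because 1–F, 2–G, 3–I, 4–H, 5–A, 6–E, 7–B is a matching of size 7, and a cover must include an endpoint of each of these disjoint edges (König's theorem).

7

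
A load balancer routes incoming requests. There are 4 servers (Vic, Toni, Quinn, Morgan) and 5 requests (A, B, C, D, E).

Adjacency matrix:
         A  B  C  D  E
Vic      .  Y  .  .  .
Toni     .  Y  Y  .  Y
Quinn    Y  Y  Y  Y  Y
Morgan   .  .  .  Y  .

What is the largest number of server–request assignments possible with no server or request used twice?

4

For example, pair Vic-B, Toni-E, Quinn-A, Morgan-D.
All 4 servers are matched, so no larger matching exists.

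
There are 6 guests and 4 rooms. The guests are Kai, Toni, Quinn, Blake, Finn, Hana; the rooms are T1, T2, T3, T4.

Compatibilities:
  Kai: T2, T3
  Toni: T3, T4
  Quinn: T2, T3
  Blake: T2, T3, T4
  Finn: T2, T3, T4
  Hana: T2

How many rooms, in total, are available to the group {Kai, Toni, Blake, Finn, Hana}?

The union of neighbours of {Kai, Toni, Blake, Finn, Hana} is {T2, T3, T4}, which has 3 elements.
Since |N(S)| = 3 < |S| = 5, Hall's condition fails for this subset.

3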